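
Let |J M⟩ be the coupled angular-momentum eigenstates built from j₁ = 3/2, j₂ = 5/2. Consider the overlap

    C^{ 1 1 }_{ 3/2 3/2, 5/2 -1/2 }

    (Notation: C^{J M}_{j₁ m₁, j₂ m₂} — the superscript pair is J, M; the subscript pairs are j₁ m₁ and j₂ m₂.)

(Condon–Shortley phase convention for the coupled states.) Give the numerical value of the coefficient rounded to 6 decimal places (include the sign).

√[3·3!0!2!/6! · 3!0!2!3!2!0!] = √(36/5)
  +(−1)^0/∏(0,3,0,2,0,0)! = 1/12  (running 1/12)
⟨..|..⟩ = √(36/5)·(1/12) = +0.223607

+0.223607  (= +√(1/20))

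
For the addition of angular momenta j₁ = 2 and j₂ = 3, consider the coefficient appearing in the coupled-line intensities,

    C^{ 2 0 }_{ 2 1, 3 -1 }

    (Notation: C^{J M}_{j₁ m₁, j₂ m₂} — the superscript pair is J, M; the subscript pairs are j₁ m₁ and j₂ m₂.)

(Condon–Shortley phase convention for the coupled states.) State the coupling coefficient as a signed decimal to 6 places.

−√(1/7) ≈ -0.377964

triangle: 3!*1!*3!/8! = 36/40320
(j±m)!: 3!*1!*2!*4!*2!*2! = 1152
prefactor² = (2J+1)*Δ*N² = 36/7
  k=0: +1/(0!*3!*1!*2!*0!*1!) = 1/12
  k=1: −1/(1!*2!*0!*1!*1!*2!) = -1/4
Σ = -1/6  ⇒  CG² = 36/7*(-1/6)² = 1/7
CG = −√(1/7) = -0.377964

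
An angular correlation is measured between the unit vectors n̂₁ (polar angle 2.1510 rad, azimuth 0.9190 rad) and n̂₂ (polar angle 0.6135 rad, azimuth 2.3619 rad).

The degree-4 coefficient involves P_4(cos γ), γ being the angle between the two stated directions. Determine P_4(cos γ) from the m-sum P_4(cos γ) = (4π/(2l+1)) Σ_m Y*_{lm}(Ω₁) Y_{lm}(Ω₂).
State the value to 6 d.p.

Summing Y*_{l m}(θ₁,φ₁)·Y_{l m}(θ₂,φ₂) over m ∈ [−4, 4]; prefactor 4π/(2·4+1) = 1.396263:
  m=-4: (-0.18633 - 0.11028j) × (-0.04861 + 0.00111j) = 0.00918 + 0.00515j  (running Σ = 0.00918 + 0.00515j)
  m=-3: (0.37209 - 0.15060j) × (0.13572 - 0.14045j) = 0.02935 - 0.07270j  (running Σ = 0.03853 - 0.06754j)
  m=-2: (-0.06818 + 0.24908j) × (0.00466 + 0.40800j) = -0.10194 - 0.02666j  (running Σ = -0.06341 - 0.09420j)
  m=-1: (0.11794 + 0.15457j) × (-0.26602 - 0.26300j) = 0.00928 - 0.07214j  (running Σ = -0.05413 - 0.16634j)
  m=0: (-0.30198 + 0.00000j) × (-0.14950 + 0.00000j) = 0.04515 + 0.00000j  (running Σ = -0.00899 - 0.16634j)
  m=1: (-0.11794 + 0.15457j) × (0.26602 - 0.26300j) = 0.00928 + 0.07214j  (running Σ = 0.00029 - 0.09420j)
  m=2: (-0.06818 - 0.24908j) × (0.00466 - 0.40800j) = -0.10194 + 0.02666j  (running Σ = -0.10165 - 0.06754j)
  m=3: (-0.37209 - 0.15060j) × (-0.13572 - 0.14045j) = 0.02935 + 0.07270j  (running Σ = -0.07230 + 0.00515j)
  m=4: (-0.18633 + 0.11028j) × (-0.04861 - 0.00111j) = 0.00918 - 0.00515j  (running Σ = -0.06312 - 0.00000j)
Accumulated sum -0.06312 - 0.00000j; after 4π/(2l+1) scaling, -0.08814 - 0.00000j ⇒ P_4 = -0.088137

-0.088137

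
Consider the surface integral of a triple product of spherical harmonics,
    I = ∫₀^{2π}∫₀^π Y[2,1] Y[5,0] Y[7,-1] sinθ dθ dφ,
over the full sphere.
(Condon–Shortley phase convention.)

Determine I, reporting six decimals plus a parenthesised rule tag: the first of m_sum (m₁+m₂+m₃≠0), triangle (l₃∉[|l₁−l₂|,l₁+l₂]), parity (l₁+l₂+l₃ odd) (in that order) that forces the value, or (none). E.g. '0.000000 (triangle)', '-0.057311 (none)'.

-0.207724 (none)

Checks pass: Σm=0; 14 even; l₃=7∈[3,7].
(2·2+1)(2·5+1)(2·7+1) = 825
Δ: 0! 4! 10! / 15! → 1/15015
sum: t=0:+1/57600 = 1/57600
3j²(2 5 7; 0 0 0) = Δ·Π!·Σ² = 21/715  (sign -1)
sum: t=0:+1/86400 = 1/86400
3j²(2 5 7; 1 0 -1) = Δ·Π!·Σ² = 16/715  (sign +1)
combine: 4πI² = 825·21/715·16/715 = 1008/1859
take √, sign -1: I = -0.20772350
No selection rule forces the value: the integral is nonzero (none).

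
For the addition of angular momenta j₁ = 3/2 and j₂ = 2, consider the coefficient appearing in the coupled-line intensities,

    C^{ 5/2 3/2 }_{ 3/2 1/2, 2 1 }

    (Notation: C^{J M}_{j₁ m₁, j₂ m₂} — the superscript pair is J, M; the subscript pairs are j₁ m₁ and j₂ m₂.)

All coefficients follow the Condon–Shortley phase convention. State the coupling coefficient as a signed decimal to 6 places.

−√(1/35) ≈ -0.169031

triangle: 1!*2!*3!/7! = 12/5040
(j±m)!: 2!*1!*3!*1!*4!*1! = 288
prefactor² = (2J+1)*Δ*N² = 144/35
  k=0: +1/(0!*1!*1!*3!*1!*0!) = 1/6
  k=1: −1/(1!*0!*0!*2!*2!*1!) = -1/4
Σ = -1/12  ⇒  CG² = 144/35*(-1/12)² = 1/35
CG = −√(1/35) = -0.169031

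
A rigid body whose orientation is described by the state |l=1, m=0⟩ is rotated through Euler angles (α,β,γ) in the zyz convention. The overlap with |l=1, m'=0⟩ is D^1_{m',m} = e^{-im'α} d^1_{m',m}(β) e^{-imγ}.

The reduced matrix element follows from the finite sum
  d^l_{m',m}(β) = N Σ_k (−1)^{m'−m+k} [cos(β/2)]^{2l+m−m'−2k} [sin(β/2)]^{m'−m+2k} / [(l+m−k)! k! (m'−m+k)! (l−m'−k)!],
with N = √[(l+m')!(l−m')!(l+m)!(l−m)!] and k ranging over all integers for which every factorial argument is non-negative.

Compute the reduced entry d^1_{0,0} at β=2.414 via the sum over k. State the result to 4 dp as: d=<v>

d=-0.7468

d^1_{0,0}(β=2.4140) via the finite sum:
c=cos(2.414000/2)=0.355825, s=sin(2.414000/2)=0.934553; N=√[1·1·1·1]=1.000000
k∈{0,1} keeps every argument non-negative
  k=0: (−1)^0·1.0000/(1)·0.3558^2·0.9346^0 = +0.126611
  k=1: (−1)^1·1.0000/(1)·0.3558^0·0.9346^2 = -0.873389
d^1_{0,0}(2.4140) = +0.126611 -0.873389 = -0.746778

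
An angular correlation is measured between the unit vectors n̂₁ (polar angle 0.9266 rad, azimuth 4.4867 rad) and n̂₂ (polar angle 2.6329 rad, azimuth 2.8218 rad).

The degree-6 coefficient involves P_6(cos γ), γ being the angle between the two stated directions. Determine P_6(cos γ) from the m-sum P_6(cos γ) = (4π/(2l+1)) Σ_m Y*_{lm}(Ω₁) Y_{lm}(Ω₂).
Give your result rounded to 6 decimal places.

0.252697

Summing Y*_{l m}(θ₁,φ₁)·Y_{l m}(θ₂,φ₂) over m ∈ [−6, 6]; prefactor 4π/(2·6+1) = 0.966644:
  m=-6: (-0.027138, 0.123290) × (-0.002198, 0.006061) = (-0.000688, -0.000436)  (running Σ = (-0.000688, -0.000436))
  m=-5: (-0.296846, -0.140603) × (-0.001128, 0.040036) = (0.005964, -0.011726)  (running Σ = (0.005276, -0.012161))
  m=-4: (0.268058, -0.339714) × (0.042657, 0.142102) = (0.059708, 0.023600)  (running Σ = (0.064985, 0.011439))
  m=-3: (0.121197, 0.150776) × (0.203382, 0.290118) = (-0.019094, 0.065827)  (running Σ = (0.045891, 0.077266))
  m=-2: (0.224724, -0.108936) × (0.401110, 0.298386) = (0.122644, 0.023359)  (running Σ = (0.168535, 0.100625))
  m=-1: (0.067615, 0.294491) × (0.219163, 0.072578) = (-0.006555, 0.069449)  (running Σ = (0.161980, 0.170073))
  m=0: (0.173681, -0.000000) × (-0.360110, 0.000000) = (-0.062544, 0.000000)  (running Σ = (0.099436, 0.170073))
  m=1: (-0.067615, 0.294491) × (-0.219163, 0.072578) = (-0.006555, -0.069449)  (running Σ = (0.092882, 0.100625))
  m=2: (0.224724, 0.108936) × (0.401110, -0.298386) = (0.122644, -0.023359)  (running Σ = (0.215525, 0.077266))
  m=3: (-0.121197, 0.150776) × (-0.203382, 0.290118) = (-0.019094, -0.065827)  (running Σ = (0.196432, 0.011439))
  m=4: (0.268058, 0.339714) × (0.042657, -0.142102) = (0.059708, -0.023600)  (running Σ = (0.256140, -0.012161))
  m=5: (0.296846, -0.140603) × (0.001128, 0.040036) = (0.005964, 0.011726)  (running Σ = (0.262104, -0.000436))
  m=6: (-0.027138, -0.123290) × (-0.002198, -0.006061) = (-0.000688, 0.000436)  (running Σ = (0.261417, 0.000000))
Accumulated sum (0.261417, 0.000000); after 4π/(2l+1) scaling, (0.252697, 0.000000) ⇒ P_6 = 0.252697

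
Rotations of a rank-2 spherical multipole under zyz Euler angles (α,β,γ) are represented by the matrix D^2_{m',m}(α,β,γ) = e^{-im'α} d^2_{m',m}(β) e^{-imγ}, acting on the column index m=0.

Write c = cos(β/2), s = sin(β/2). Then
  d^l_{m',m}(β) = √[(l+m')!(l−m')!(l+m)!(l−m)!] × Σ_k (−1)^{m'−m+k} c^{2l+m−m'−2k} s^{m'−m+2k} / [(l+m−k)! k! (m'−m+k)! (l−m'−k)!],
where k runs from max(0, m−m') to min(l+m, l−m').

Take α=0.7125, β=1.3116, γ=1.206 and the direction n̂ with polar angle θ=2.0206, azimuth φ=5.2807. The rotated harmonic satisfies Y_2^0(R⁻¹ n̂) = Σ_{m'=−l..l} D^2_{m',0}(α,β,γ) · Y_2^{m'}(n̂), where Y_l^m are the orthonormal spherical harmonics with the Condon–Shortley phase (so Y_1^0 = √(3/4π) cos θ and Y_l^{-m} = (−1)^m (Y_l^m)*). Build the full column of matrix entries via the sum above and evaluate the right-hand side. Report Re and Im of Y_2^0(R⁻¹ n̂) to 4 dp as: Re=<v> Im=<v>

Re=-0.2625 Im=0.0000

Need the full column D^2_{m',0} for m'=−2..2 at α=0.7125, β=1.3116, γ=1.2060.
cos(β/2)=0.792560, sin(β/2)=0.609793
d^2_{-2,0}: single k=2 term ⇒ +0.572145;  D = +0.083121+0.566075i
d^2_{-1,0}: k∈[1..2] ⇒ +0.743627 -0.440206 = +0.303421;  D = +0.229608+0.198355i
d^2_{0,0}: k∈[0..2] ⇒ +0.394575 -0.934308 +0.138271 = -0.401463;  D = -0.401463+0.000000i
d^2_{1,0}: k∈[0..1] ⇒ -0.743627 +0.440206 = -0.303421;  D = -0.229608+0.198355i
d^2_{2,0}: single k=0 term ⇒ +0.572145;  D = +0.083121-0.566075i
Y_2^{m'}(θ=2.0206,φ=5.2807) and Σ D·Y over m':
  (+0.0831+0.5661i)·(-0.1318+0.2842i)  (+0.2296+0.1984i)·(-0.1628-0.2549i)  (-0.4015+0.0000i)·(-0.1365+0.0000i)  (-0.2296+0.1984i)·(+0.1628-0.2549i)  (+0.0831-0.5661i)·(-0.1318-0.2842i)
Y_2^0(R⁻¹ n̂) = -0.262464+0.000000i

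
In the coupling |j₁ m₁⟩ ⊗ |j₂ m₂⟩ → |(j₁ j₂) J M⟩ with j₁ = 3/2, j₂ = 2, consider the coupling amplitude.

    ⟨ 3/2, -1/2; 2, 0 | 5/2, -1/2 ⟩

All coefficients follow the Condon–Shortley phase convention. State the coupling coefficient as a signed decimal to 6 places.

-0.292770  (= −√(3/35))

j₁+j₂−J=1  J+j₁−j₂=2  J−j₁+j₂=3  j₁+j₂+J+1=7
(j₁±m₁, j₂±m₂, J±M) = (1,2,2,2,2,3)
P² = 48/35
sum k=0..1:
  [0] +1/4 = 1/4
  [1] −1/2 = -1/2
S = -1/4
C² = P²·S² = 3/35 ; C = -0.292770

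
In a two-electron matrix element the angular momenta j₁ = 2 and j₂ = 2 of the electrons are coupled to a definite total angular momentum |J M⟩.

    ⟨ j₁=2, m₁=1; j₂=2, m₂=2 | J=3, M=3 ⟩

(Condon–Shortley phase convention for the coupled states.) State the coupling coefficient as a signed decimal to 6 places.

−√(1/2) ≈ -0.707107

√[7·1!3!3!/8! · 3!1!4!0!6!0!] = √(648)
  +(−1)^1/∏(1,0,0,3,3,0)! = -1/36  (running -1/36)
⟨..|..⟩ = √(648)·(-1/36) = -0.707107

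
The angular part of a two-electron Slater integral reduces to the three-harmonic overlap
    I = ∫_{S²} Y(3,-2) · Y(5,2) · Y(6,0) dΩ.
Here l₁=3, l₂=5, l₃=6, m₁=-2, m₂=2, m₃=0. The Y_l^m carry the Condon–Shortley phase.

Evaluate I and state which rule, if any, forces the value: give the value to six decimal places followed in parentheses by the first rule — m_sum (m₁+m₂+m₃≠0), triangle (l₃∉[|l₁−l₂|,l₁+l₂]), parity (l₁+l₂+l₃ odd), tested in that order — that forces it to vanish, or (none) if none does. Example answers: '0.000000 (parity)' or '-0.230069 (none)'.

Checks pass: Σm=0; 14 even; l₃=6∈[2,8].
(2·3+1)(2·5+1)(2·6+1) = 1001
Δ: 2! 4! 8! / 15! → 1/675675
sum: t=0:+1/8640 t=1:−1/2304 t=2:+1/8640 = -7/34560
3j²(3 5 6; 0 0 0) = Δ·Π!·Σ² = 7/429  (sign -1)
sum: t=1:−1/34560 t=2:+1/8640 = 1/11520
3j²(3 5 6; -2 2 0) = Δ·Π!·Σ² = 3/143  (sign +1)
combine: 4πI² = 1001·7/429·3/143 = 49/143
take √, sign -1: I = -0.16512966
No selection rule forces the value: the integral is nonzero (none).

-0.165130 (none)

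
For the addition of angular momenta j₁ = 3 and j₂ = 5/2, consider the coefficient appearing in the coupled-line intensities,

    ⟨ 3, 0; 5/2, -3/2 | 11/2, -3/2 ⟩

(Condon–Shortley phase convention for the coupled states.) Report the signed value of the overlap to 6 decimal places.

+√(10/33) = +0.550482

√[12·0!6!5!/12! · 3!3!1!4!4!7!] = √(2488320/11)
  +(−1)^0/∏(0,0,3,1,3,4)! = 1/864  (running 1/864)
⟨..|..⟩ = √(2488320/11)·(1/864) = +0.550482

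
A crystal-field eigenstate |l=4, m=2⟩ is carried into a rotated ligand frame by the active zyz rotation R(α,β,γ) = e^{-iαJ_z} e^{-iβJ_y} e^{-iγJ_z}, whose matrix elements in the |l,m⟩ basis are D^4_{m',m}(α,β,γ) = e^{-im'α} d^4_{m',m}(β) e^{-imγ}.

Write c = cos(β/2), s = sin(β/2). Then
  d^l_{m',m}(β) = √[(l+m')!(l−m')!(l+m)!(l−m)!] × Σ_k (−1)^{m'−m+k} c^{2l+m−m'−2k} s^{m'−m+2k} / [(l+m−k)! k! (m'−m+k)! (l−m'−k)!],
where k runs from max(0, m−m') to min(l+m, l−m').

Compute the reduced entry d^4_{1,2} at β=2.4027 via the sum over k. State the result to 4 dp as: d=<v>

d=0.3671

d^4_{1,2}(β=2.4027) via the finite sum:
Half-angle: c=0.361099, s=0.932527. N=√(120·6·720·2)=1018.233765
k: max(0,(2)−(1))=1 … min(4+(2),4−(1))=3
  k=1: (−1)^0·1018.2338/(240)·0.3611^7·0.9325^1 = +0.003167
  k=2: (−1)^1·1018.2338/(48)·0.3611^5·0.9325^3 = -0.105615
  k=3: (−1)^2·1018.2338/(72)·0.3611^3·0.9325^5 = +0.469572
d^4_{1,2}(2.4027) = +0.003167 -0.105615 +0.469572 = +0.367125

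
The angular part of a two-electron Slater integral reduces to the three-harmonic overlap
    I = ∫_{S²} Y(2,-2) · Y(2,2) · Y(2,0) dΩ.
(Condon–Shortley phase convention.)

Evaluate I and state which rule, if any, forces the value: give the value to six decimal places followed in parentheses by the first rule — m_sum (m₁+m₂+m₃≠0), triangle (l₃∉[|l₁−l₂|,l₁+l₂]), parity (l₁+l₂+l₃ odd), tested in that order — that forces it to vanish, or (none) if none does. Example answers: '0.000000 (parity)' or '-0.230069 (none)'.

-0.180224 (none)

Checks pass: Σm=0; 6 even; l₃=2∈[0,4].
(2·2+1)(2·2+1)(2·2+1) = 125
Δ: 2! 2! 2! / 7! → 1/630
sum: t=0:+1/8 t=1:−1/1 t=2:+1/8 = -3/4
3j²(2 2 2; 0 0 0) = Δ·Π!·Σ² = 2/35  (sign -1)
sum: t=2:+1/8 = 1/8
3j²(2 2 2; -2 2 0) = Δ·Π!·Σ² = 2/35  (sign +1)
combine: 4πI² = 125·2/35·2/35 = 20/49
take √, sign -1: I = -0.18022375
No selection rule forces the value: the integral is nonzero (none).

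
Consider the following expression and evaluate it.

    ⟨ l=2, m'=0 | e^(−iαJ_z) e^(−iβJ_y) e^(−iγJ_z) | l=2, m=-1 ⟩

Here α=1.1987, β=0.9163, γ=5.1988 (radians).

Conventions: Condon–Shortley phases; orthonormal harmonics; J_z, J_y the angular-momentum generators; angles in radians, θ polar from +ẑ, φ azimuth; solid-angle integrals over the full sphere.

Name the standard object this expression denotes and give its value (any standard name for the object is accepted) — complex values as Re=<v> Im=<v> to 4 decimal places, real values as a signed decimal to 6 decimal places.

Wigner D-matrix element, Re=-0.2765 Im=0.5229

This is a Wigner D-matrix element — the rotation-matrix element ⟨l m'| R(α,β,γ) |l m⟩ in the angular-momentum basis.
D^2_{0,-1}(1.1987,0.9163,5.1988) = e^{-i·0·1.1987}·d^2_{0,-1}(0.9163)·e^{-i·-1·5.1988}. Compute d first:
With c≡cos(β/2)=0.896872 and s≡sin(β/2)=0.442290, N=[2·2·1·6]^{1/2}=4.898979
k: max(0,(-1)−(0))=0 … min(2+(-1),2−(0))=1
  k=0: (−1)^1·4.8990/(2)·0.8969^3·0.4423^1 = -0.781581
  k=1: (−1)^2·4.8990/(2)·0.8969^1·0.4423^3 = +0.190076
d^2_{0,-1}(0.9163) = -0.781581 +0.190076 = -0.591506
Attach z-rotation phases: D = e^{-i(0)(1.1987)}·(-0.591506)·e^{-i(-1)(5.1988)} = -0.276503+0.522901i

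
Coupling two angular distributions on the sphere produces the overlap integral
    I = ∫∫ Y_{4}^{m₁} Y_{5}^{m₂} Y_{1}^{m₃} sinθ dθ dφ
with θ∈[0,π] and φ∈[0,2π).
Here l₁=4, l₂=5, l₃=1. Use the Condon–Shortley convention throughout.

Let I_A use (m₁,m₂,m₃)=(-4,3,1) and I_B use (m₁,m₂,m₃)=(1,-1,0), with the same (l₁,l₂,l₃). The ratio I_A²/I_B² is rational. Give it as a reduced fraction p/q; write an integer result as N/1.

Shared (l₁,l₂,l₃)=(4,5,1): N and (l;000)² cancel in I_A²/I_B².
A: Δ = 8!·0!·2!/11! = 1/495; Racah Σ t=8..8: t=8:+1/80640 = 1/80640; ⇒ 3j(4 5 1; -4 3 1)² = 1/495, sgn +1
B: Δ = 8!·0!·2!/11! = 1/495; Racah Σ t=3..3: t=3:−1/720 = -1/720; ⇒ 3j(4 5 1; 1 -1 0)² = 8/165, sgn +1
I_A²/I_B² = (1/495)/(8/165) = 1/24

1/24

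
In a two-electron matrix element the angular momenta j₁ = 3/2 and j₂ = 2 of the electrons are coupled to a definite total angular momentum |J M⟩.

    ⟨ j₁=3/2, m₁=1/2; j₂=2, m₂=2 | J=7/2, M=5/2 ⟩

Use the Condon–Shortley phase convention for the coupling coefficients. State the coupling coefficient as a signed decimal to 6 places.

+√(3/7) ≈ +0.654654

√[8·0!3!4!/8! · 2!1!4!0!6!1!] = √(6912/7)
  +(−1)^0/∏(0,0,1,4,2,0)! = 1/48  (running 1/48)
⟨..|..⟩ = √(6912/7)·(1/48) = +0.654654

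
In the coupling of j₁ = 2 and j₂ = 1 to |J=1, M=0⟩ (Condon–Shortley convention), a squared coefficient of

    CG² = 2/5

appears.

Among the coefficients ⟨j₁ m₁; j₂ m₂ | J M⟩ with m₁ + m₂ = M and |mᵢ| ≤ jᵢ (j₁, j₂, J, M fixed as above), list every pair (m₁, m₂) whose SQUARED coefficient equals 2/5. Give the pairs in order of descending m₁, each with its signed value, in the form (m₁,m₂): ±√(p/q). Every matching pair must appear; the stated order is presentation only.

Admissible pairs with m₁+m₂ = M = 0: (-1,1), (0,0), (1,-1)
  (m₁,m₂)=(1,-1): CG² = 3/10, CG = +√(3/10)
  (m₁,m₂)=(0,0): CG² = 2/5, CG = −√(2/5)   ← matches the target
  (m₁,m₂)=(-1,1): CG² = 3/10, CG = +√(3/10)
Pairs with CG² = 2/5: (0,0): −√(2/5)

(0,0): −√(2/5)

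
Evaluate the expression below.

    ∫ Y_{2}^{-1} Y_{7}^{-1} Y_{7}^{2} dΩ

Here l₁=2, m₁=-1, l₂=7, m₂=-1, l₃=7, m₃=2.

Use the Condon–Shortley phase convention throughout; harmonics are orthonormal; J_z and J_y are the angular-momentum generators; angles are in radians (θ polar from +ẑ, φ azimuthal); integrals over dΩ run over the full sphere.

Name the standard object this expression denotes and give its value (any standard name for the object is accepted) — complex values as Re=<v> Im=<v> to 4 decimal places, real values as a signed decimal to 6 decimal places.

Gaunt coefficient, +0.077064

This is a Gaunt coefficient — the integral of a triple product of spherical harmonics over the sphere.
Checks pass: Σm=0; 16 even; l₃=7∈[5,9].
(2·2+1)(2·7+1)(2·7+1) = 1125
Δ: 2! 2! 12! / 17! → 1/185640
sum: t=0:+1/2419200 t=1:−1/518400 t=2:+1/2419200 = -1/907200
3j²(2 7 7; 0 0 0) = Δ·Π!·Σ² = 56/3315  (sign +1)
sum: t=1:−1/1209600 t=2:+1/1935360 = -1/3225600
3j²(2 7 7; -1 -1 2) = Δ·Π!·Σ² = 243/61880  (sign +1)
combine: 4πI² = 1125·56/3315·243/61880 = 3645/48841
take √, sign +1: I = 0.07706400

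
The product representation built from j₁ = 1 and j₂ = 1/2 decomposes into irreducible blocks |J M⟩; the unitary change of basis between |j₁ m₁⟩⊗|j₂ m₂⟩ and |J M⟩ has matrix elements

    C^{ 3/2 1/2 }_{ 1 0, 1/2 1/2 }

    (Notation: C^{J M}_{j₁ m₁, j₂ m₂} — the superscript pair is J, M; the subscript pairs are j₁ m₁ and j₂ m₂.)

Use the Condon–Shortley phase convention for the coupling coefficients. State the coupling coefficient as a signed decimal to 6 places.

+√(2/3) ≈ +0.816497

triangle: 0!×2!×1!/4! = 2/24
(j±m)!: 1!×1!×1!×0!×2!×1! = 2
prefactor² = (2J+1)×Δ×N² = 2/3
  k=0: +1/(0!×0!×1!×1!×1!×0!) = 1
Σ = 1  ⇒  CG² = 2/3×1² = 2/3
CG = +√(2/3) = +0.816497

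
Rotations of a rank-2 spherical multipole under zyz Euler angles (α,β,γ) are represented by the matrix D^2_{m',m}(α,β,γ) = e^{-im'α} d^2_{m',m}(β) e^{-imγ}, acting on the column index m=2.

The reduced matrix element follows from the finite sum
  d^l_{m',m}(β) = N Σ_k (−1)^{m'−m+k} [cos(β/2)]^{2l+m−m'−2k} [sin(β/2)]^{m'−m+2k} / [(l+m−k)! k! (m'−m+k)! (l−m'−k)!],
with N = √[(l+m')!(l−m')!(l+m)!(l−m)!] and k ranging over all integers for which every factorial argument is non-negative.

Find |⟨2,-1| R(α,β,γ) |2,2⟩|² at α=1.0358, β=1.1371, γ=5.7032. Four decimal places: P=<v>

First d^2_{-1,2}(β=1.1371), then the phase factors e^{-i(-1)α} and e^{-i(2)γ}:
With c≡cos(β/2)=0.842683 and s≡sin(β/2)=0.538411, N=[1·6·24·1]^{1/2}=12.000000
k: max(0,(2)−(-1))=3 … min(2+(2),2−(-1))=3
  k=3: (−1)^0·12.0000/(6)·0.8427^1·0.5384^3 = +0.263048
d^2_{-1,2}(1.1371) = +0.263048
|D^2_{-1,2}|² = |d^2_{-1,2}(β)|² = (+0.263048)² = 0.069194 (the z-rotation phases have unit modulus)

P=0.0692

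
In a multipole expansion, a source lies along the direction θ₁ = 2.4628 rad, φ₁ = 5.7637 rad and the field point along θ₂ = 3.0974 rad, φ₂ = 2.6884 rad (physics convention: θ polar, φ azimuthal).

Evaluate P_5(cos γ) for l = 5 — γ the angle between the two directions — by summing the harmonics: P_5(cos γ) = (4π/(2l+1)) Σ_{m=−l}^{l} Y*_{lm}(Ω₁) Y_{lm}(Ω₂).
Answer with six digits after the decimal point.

Expand P_5 via completeness: Σ_{m} conj(Y_{5,m}) at Ω₁ times Y_{5,m} at Ω₂ —
  term(m=-5) = -0.00000 + 0.00000j   from Y*(Ω₁)=-0.03874 - 0.02344j, Y(Ω₂)=0.00000 - 0.00000j
  term(m=-4) = 0.00000 - 0.00000j   from Y*(Ω₁)=0.08622 + 0.15517j, Y(Ω₂)=0.00000 - 0.00001j
  term(m=-3) = -0.00009 + 0.00002j   from Y*(Ω₁)=0.00470 - 0.38117j, Y(Ω₂)=-0.00005 - 0.00023j
  term(m=-2) = 0.00278 - 0.00037j   from Y*(Ω₁)=-0.21554 + 0.36633j, Y(Ω₂)=-0.00406 - 0.00519j
  term(m=-1) = -0.00509 + 0.00034j   from Y*(Ω₁)=0.03939 - 0.02253j, Y(Ω₂)=-0.10108 - 0.04922j
  term(m=+0) = -0.35964 + 0.00000j   from Y*(Ω₁)=0.39008 + 0.00000j, Y(Ω₂)=-0.92195 + 0.00000j
  term(m=+1) = -0.00509 - 0.00034j   from Y*(Ω₁)=-0.03939 - 0.02253j, Y(Ω₂)=0.10108 - 0.04922j
  term(m=+2) = 0.00278 + 0.00037j   from Y*(Ω₁)=-0.21554 - 0.36633j, Y(Ω₂)=-0.00406 + 0.00519j
  term(m=+3) = -0.00009 - 0.00002j   from Y*(Ω₁)=-0.00470 - 0.38117j, Y(Ω₂)=0.00005 - 0.00023j
  term(m=+4) = 0.00000 + 0.00000j   from Y*(Ω₁)=0.08622 - 0.15517j, Y(Ω₂)=0.00000 + 0.00001j
  term(m=+5) = -0.00000 - 0.00000j   from Y*(Ω₁)=0.03874 - 0.02344j, Y(Ω₂)=-0.00000 - 0.00000j
Total Σ_m = -0.36444 + 0.00000j. Multiply by 1.142397: -0.41634 + 0.00000j. P_5(cos γ) = -0.416336

-0.416336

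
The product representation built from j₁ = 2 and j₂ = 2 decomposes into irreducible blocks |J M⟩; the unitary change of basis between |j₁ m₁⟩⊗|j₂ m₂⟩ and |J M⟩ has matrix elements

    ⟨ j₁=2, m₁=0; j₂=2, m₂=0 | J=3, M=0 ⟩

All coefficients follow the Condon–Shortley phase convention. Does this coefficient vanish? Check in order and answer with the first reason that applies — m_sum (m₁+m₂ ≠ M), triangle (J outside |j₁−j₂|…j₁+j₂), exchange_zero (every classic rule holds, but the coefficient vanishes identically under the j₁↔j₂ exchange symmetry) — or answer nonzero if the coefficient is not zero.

m-sum: m₁+m₂ = 0+0 = 0, M = 0  ✓
triangle: |j₁−j₂| = 0 ≤ J = 3 ≤ j₁+j₂ = 4  ✓
exchange: j₁=j₂ and m₁=m₂, and (−1)^(j₁+j₂−J) = (−1)^1 = −1 forces ⟨j₁m₁;j₂m₂|JM⟩ = −⟨j₂m₂;j₁m₁|JM⟩ = −⟨j₁m₁;j₂m₂|JM⟩ ⇒ the coefficient vanishes identically
Racah sum check: Σ_k collapses to 0 ⇒ CG = 0

exchange_zero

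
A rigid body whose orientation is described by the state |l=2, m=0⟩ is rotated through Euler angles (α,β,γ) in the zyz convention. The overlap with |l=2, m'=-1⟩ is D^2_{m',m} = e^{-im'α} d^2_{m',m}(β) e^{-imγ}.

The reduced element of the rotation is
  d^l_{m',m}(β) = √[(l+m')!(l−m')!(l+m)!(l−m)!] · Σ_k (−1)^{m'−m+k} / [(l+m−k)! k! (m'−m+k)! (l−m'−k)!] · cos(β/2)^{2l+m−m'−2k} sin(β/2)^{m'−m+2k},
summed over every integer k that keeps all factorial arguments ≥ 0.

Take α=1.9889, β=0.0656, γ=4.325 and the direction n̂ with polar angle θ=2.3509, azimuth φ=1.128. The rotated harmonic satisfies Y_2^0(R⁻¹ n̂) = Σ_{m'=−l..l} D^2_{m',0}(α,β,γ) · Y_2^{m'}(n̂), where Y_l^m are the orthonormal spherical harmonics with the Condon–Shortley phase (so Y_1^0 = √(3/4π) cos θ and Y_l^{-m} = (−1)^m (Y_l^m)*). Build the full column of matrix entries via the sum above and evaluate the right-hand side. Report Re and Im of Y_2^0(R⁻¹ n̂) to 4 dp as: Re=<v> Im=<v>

Re=0.1112 Im=0.0000

Need the full column D^2_{m',0} for m'=−2..2 at α=1.9889, β=0.0656, γ=4.3250.
cos(β/2)=0.999462, sin(β/2)=0.032794
d^2_{-2,0}: single k=2 term ⇒ +0.002631;  D = -0.001764-0.001953i
d^2_{-1,0}: k∈[1..2] ⇒ +0.080199 -0.000086 = +0.080113;  D = -0.032528+0.073212i
d^2_{0,0}: k∈[0..2] ⇒ +0.997850 -0.004297 +0.000001 = +0.993554;  D = +0.993554+0.000000i
d^2_{1,0}: k∈[0..1] ⇒ -0.080199 +0.000086 = -0.080113;  D = +0.032528+0.073212i
d^2_{2,0}: single k=0 term ⇒ +0.002631;  D = -0.001764+0.001953i
Y_2^{m'}(θ=2.3509,φ=1.128) and Σ D·Y over m':
  (-0.0018-0.0020i)·(-0.1235-0.1511i)  (-0.0325+0.0732i)·(-0.1655+0.3490i)  (+0.9936+0.0000i)·(+0.1527+0.0000i)  (+0.0325+0.0732i)·(+0.1655+0.3490i)  (-0.0018+0.0020i)·(-0.1235+0.1511i)
Y_2^0(R⁻¹ n̂) = +0.111212+0.000000i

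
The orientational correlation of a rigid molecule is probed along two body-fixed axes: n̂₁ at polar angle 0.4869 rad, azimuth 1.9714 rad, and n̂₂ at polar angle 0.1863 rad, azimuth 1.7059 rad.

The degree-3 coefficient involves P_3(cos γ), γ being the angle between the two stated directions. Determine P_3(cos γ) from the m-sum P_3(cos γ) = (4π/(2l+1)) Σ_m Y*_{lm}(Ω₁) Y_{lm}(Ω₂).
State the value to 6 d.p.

0.729652

Term-by-term m-sum for l=3 (normalisation 4π/7 = 1.795196):
  [-3]  conj(Y_{3,-3})(Ω₁) = (0.039860, -0.015414) ; Y_{3,-3}(Ω₂) = (0.001045, 0.002437) ; Δ = (0.000079, 0.000081)
  [-2]  conj(Y_{3,-2})(Ω₁) = (-0.137590, -0.142011) ; Y_{3,-2}(Ω₂) = (-0.033205, 0.009197) ; Δ = (0.005875, 0.003450)
  [-1]  conj(Y_{3,-1})(Ω₁) = (-0.171328, 0.404549) ; Y_{3,-1}(Ω₂) = (-0.030868, -0.227086) ; Δ = (0.097156, 0.026419)
  [+0]  conj(Y_{3,0})(Ω₁) = (0.298609, -0.000000) ; Y_{3,0}(Ω₂) = (0.670531, 0.000000) ; Δ = (0.200227, 0.000000)
  [+1]  conj(Y_{3,1})(Ω₁) = (0.171328, 0.404549) ; Y_{3,1}(Ω₂) = (0.030868, -0.227086) ; Δ = (0.097156, -0.026419)
  [+2]  conj(Y_{3,2})(Ω₁) = (-0.137590, 0.142011) ; Y_{3,2}(Ω₂) = (-0.033205, -0.009197) ; Δ = (0.005875, -0.003450)
  [+3]  conj(Y_{3,3})(Ω₁) = (-0.039860, -0.015414) ; Y_{3,3}(Ω₂) = (-0.001045, 0.002437) ; Δ = (0.000079, -0.000081)
Total Σ_m = (0.406447, 0.000000). Multiply by 1.795196: (0.729652, 0.000000). P_3(cos γ) = 0.729652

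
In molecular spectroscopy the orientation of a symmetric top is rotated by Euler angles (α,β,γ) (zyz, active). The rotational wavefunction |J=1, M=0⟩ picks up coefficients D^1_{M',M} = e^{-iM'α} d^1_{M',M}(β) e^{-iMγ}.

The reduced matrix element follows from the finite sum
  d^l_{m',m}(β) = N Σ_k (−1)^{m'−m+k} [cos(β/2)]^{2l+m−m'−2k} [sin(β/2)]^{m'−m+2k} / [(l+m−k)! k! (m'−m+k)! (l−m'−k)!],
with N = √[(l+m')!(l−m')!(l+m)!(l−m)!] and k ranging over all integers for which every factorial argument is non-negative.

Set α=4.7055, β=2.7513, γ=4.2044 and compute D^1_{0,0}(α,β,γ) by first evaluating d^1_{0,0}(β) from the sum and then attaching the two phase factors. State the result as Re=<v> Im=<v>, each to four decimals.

First d^1_{0,0}(β=2.7513), then the phase factors e^{-i(0)α} and e^{-i(0)γ}:
c=cos(2.751300/2)=0.193910, s=sin(2.751300/2)=0.981019; N=√[1·1·1·1]=1.000000
Admissible k: 0..1 (factorial args all ≥0)
  k=0: (−1)^0·1.0000/(1)·0.1939^2·0.9810^0 = +0.037601
  k=1: (−1)^1·1.0000/(1)·0.1939^0·0.9810^2 = -0.962399
d^1_{0,0}(2.7513) = +0.037601 -0.962399 = -0.924798
D = (+1.000000+0.000000i)·(-0.924798)·(+1.000000+0.000000i) = -0.924798+0.000000i

Re=-0.9248 Im=0.0000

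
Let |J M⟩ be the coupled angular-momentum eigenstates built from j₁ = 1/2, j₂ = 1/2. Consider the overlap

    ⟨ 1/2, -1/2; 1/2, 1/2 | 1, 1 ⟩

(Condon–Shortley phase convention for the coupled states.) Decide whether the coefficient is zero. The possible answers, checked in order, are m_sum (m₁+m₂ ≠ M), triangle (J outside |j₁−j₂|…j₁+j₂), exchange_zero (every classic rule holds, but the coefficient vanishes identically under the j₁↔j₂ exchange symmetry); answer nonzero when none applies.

m-sum: m₁+m₂ = -1/2+1/2 = 0, M = 1  ✗ ⇒ coefficient is 0

m_sum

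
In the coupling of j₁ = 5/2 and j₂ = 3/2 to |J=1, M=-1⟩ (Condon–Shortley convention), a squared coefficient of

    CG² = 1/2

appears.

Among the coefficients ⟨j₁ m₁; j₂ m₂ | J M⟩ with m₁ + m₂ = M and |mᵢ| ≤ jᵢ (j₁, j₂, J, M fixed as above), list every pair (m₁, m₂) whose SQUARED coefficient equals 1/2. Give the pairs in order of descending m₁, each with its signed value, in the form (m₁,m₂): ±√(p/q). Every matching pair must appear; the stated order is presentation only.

Admissible pairs with m₁+m₂ = M = -1: (-5/2,3/2), (-3/2,1/2), (-1/2,-1/2), (1/2,-3/2)
  (m₁,m₂)=(1/2,-3/2): CG² = 1/20, CG = +√(1/20)
  (m₁,m₂)=(-1/2,-1/2): CG² = 3/20, CG = −√(3/20)
  (m₁,m₂)=(-3/2,1/2): CG² = 3/10, CG = +√(3/10)
  (m₁,m₂)=(-5/2,3/2): CG² = 1/2, CG = −√(1/2)   ← matches the target
Pairs with CG² = 1/2: (-5/2,3/2): −√(1/2)

(-5/2,3/2): −√(1/2)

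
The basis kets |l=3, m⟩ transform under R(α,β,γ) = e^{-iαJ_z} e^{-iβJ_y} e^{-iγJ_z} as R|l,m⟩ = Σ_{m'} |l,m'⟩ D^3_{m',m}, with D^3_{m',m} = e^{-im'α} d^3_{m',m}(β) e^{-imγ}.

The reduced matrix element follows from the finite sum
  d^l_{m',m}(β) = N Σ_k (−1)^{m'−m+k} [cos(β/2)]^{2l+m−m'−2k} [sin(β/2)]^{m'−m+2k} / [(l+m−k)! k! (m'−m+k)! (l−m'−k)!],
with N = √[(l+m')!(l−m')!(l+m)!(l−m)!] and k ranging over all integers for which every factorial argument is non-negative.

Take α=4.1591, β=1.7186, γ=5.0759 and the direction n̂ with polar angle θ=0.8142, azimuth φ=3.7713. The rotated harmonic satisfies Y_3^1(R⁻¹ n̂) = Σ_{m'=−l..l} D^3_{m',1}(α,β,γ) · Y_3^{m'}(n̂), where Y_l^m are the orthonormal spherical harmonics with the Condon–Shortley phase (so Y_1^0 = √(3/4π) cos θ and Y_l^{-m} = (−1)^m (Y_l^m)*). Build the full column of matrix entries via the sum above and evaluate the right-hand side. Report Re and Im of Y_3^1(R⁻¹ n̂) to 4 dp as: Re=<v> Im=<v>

Need the full column D^3_{m',1} for m'=−3..3 at α=4.1591, β=1.7186, γ=5.0759.
cos(β/2)=0.652968, sin(β/2)=0.757386
d^3_{-3,1}: single k=4 term ⇒ +0.543372;  D = +0.237611+0.488666i
d^3_{-2,1}: k∈[3..4] ⇒ +0.764991 -0.514609 = +0.250383;  D = -0.249114-0.025173i
d^3_{-1,1}: k∈[2..4] ⇒ +0.625680 -1.122385 +0.188757 = -0.307948;  D = -0.187344+0.244406i
d^3_{0,1}: k∈[1..3] ⇒ +0.311434 -1.257009 +0.563726 = -0.381849;  D = -0.135769-0.356897i
d^3_{1,1}: k∈[0..2] ⇒ +0.077509 -0.834240 +0.841789 = +0.085057;  D = -0.083530-0.016045i
d^3_{2,1}: k∈[0..1] ⇒ -0.284299 +0.764991 = +0.480692;  D = +0.325212-0.353980i
d^3_{3,1}: single k=0 term ⇒ +0.403875;  D = +0.109453+0.388761i
Y_3^{m'}(θ=0.8142,φ=3.7713) and Σ D·Y over m':
  (+0.2376+0.4887i)·(+0.0502+0.1524i)  (-0.2491-0.0252i)·(+0.1137-0.3531i)  (-0.1873+0.2444i)·(-0.2576+0.1877i)  (-0.1358-0.3569i)·(-0.1650+0.0000i)  (-0.0835-0.0160i)·(+0.2576+0.1877i)  (+0.3252-0.3540i)·(+0.1137+0.3531i)  (+0.1095+0.3888i)·(-0.0502+0.1524i)
Y_3^1(R⁻¹ n̂) = +0.003776+0.158568i

Re=0.0038 Im=0.1586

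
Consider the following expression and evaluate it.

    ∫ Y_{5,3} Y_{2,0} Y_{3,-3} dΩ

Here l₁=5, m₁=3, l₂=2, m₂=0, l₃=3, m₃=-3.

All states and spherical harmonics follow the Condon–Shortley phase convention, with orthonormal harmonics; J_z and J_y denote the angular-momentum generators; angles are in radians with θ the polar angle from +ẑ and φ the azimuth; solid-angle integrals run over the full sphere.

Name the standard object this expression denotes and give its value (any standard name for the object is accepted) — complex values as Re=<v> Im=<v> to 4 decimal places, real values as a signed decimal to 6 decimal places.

Gaunt coefficient, -0.126792

This is a Gaunt coefficient — the integral of a triple product of spherical harmonics over the sphere.
m-sum 0 ✓  L=10 even ✓  3≤3≤7 ✓
Π(2lᵢ+1) = 11×5×7 = 385
triangle coeff Δ(5,2,3) = 1/2310
Σ_t [2,2]: t=2:+1/144 = 1/144
(3j)²=10/231 [(5 2 3; 0 0 0)], sign=-1
Σ_t [2,2]: t=2:+1/2880 = 1/2880
(3j)²=2/165 [(5 2 3; 3 0 -3)], sign=+1
⇒ 4πI² = 20/99
I = (-1)√(20/99/(4π)) = -0.12679218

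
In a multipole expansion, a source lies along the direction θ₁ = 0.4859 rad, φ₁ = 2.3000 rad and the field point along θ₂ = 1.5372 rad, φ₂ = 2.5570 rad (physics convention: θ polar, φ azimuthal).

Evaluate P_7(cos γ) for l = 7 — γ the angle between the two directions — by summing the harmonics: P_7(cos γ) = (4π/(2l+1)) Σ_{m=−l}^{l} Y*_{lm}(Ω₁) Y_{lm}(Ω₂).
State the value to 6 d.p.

Expand P_7 via completeness: Σ_{m} conj(Y_{7,m}) at Ω₁ times Y_{7,m} at Ω₂ —
  m=-7: (-0.00224 - 0.00093j) × (0.28949 + 0.40530j) = -0.00027 - 0.00118j  (running Σ = -0.00027 - 0.00118j)
  m=-6: (0.00568 + 0.01620j) × (-0.05849 - 0.02241j) = 0.00003 - 0.00107j  (running Σ = -0.00024 - 0.00225j)
  m=-5: (0.03610 - 0.06539j) × (-0.35195 + 0.07820j) = -0.00759 + 0.02584j  (running Σ = -0.00783 + 0.02359j)
  m=-4: (-0.21558 + 0.04929j) × (0.05098 - 0.05284j) = -0.00839 + 0.01390j  (running Σ = -0.01622 + 0.03749j)
  m=-3: (0.35683 + 0.25303j) × (0.05880 - 0.31774j) = 0.10138 - 0.09850j  (running Σ = 0.08516 - 0.06101j)
  m=-2: (-0.05556 - 0.49224j) × (0.03053 + 0.07188j) = 0.03369 - 0.01902j  (running Σ = 0.11884 - 0.08003j)
  m=-1: (-0.05972 + 0.06684j) × (0.25811 + 0.17080j) = -0.02683 + 0.00705j  (running Σ = 0.09201 - 0.07298j)
  m=0: (-0.44108 + 0.00000j) × (-0.07947 + 0.00000j) = 0.03505 + 0.00000j  (running Σ = 0.12706 - 0.07298j)
  m=1: (0.05972 + 0.06684j) × (-0.25811 + 0.17080j) = -0.02683 - 0.00705j  (running Σ = 0.10023 - 0.08003j)
  m=2: (-0.05556 + 0.49224j) × (0.03053 - 0.07188j) = 0.03369 + 0.01902j  (running Σ = 0.13392 - 0.06101j)
  m=3: (-0.35683 + 0.25303j) × (-0.05880 - 0.31774j) = 0.10138 + 0.09850j  (running Σ = 0.23530 + 0.03749j)
  m=4: (-0.21558 - 0.04929j) × (0.05098 + 0.05284j) = -0.00839 - 0.01390j  (running Σ = 0.22691 + 0.02359j)
  m=5: (-0.03610 - 0.06539j) × (0.35195 + 0.07820j) = -0.00759 - 0.02584j  (running Σ = 0.21932 - 0.00225j)
  m=6: (0.00568 - 0.01620j) × (-0.05849 + 0.02241j) = 0.00003 + 0.00107j  (running Σ = 0.21935 - 0.00118j)
  m=7: (0.00224 - 0.00093j) × (-0.28949 + 0.40530j) = -0.00027 + 0.00118j  (running Σ = 0.21908 + 0.00000j)
Σ over m = 0.21908 + 0.00000j; ×(4π/15) → 0.18353 + 0.00000j. Real part: 0.183534

0.183534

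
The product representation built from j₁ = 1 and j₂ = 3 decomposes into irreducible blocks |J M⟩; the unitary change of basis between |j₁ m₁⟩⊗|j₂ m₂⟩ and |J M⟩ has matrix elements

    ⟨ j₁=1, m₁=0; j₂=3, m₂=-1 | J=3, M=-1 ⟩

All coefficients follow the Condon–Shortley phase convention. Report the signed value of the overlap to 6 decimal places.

+√(1/12) = +0.288675

triangle: 1!×1!×5!/8! = 120/40320
(j±m)!: 1!×1!×2!×4!×2!×4! = 2304
prefactor² = (2J+1)×Δ×N² = 48
  k=0: +1/(0!×1!×1!×2!×0!×3!) = 1/12
  k=1: −1/(1!×0!×0!×1!×1!×4!) = -1/24
Σ = 1/24  ⇒  CG² = 48×(1/24)² = 1/12
CG = +√(1/12) = +0.288675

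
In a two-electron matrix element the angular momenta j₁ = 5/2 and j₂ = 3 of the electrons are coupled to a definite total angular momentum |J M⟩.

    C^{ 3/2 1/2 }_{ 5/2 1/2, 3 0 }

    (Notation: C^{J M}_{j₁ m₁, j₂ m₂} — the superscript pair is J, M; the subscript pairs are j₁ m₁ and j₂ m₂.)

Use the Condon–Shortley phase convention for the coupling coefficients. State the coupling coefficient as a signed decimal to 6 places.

√[4·4!1!2!/8! · 3!2!3!3!2!1!] = √(144/35)
  +(−1)^1/∏(1,3,1,2,0,0)! = -1/12  (running -1/12)
  +(−1)^2/∏(2,2,0,1,1,1)! = 1/4  (running 1/6)
⟨..|..⟩ = √(144/35)·(1/6) = +0.338062

+0.338062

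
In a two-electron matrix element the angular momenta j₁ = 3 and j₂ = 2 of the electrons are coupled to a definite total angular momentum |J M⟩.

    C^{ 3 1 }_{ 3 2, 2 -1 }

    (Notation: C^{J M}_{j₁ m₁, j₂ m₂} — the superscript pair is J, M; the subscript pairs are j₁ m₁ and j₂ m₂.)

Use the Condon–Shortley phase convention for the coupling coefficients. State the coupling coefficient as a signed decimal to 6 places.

√[7·2!4!2!/9! · 5!1!1!3!4!2!] = √(64)
  +(−1)^0/∏(0,2,1,1,3,1)! = 1/12  (running 1/12)
  +(−1)^1/∏(1,1,0,0,4,2)! = -1/48  (running 1/16)
⟨..|..⟩ = √(64)·(1/16) = +0.500000

+√(1/4) = +0.500000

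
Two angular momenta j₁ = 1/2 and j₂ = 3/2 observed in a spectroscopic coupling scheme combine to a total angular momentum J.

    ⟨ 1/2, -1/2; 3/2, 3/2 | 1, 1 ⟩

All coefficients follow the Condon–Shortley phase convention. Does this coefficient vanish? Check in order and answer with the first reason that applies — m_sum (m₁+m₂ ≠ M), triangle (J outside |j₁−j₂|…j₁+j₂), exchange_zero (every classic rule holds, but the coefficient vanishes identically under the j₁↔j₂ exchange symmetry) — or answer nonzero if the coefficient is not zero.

m-sum: m₁+m₂ = -1/2+3/2 = 1, M = 1  ✓
triangle: |j₁−j₂| = 1 ≤ J = 1 ≤ j₁+j₂ = 2  ✓
exchange: j₁≠j₂ or m₁≠m₂ — the exchange symmetry imposes no constraint here
value check: CG = −√(3/4) = -0.866025 ≠ 0

nonzero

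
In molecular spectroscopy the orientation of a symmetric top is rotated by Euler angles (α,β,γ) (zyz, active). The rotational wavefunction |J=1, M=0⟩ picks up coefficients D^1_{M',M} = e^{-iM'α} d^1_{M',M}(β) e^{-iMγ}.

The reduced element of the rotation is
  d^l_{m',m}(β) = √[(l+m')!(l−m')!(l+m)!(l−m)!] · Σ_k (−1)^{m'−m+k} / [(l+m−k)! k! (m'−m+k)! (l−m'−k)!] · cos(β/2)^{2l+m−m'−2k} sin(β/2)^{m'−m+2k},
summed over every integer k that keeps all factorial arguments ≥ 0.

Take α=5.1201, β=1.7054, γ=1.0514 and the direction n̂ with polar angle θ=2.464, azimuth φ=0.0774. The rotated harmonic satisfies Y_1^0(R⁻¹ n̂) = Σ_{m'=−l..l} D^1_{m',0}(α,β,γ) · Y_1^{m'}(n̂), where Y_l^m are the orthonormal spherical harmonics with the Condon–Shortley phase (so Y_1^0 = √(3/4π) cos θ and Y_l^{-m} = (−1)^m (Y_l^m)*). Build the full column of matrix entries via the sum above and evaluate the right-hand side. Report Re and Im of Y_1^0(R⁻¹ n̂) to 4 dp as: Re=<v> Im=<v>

Need the full column D^1_{m',0} for m'=−1..1 at α=5.1201, β=1.7054, γ=1.0514.
cos(β/2)=0.657952, sin(β/2)=0.753060
d^1_{-1,0}: single k=1 term ⇒ +0.700711;  D = +0.277838-0.643274i
d^1_{0,0}: k∈[0..1] ⇒ +0.432901 -0.567099 = -0.134198;  D = -0.134198+0.000000i
d^1_{1,0}: single k=0 term ⇒ -0.700711;  D = -0.277838-0.643274i
Y_1^{m'}(θ=2.464,φ=0.0774) and Σ D·Y over m':
  (+0.2778-0.6433i)·(+0.2159-0.0167i)  (-0.1342+0.0000i)·(-0.3807+0.0000i)  (-0.2778-0.6433i)·(-0.2159-0.0167i)
Y_1^0(R⁻¹ n̂) = +0.149534+0.000000i

Re=0.1495 Im=0.0000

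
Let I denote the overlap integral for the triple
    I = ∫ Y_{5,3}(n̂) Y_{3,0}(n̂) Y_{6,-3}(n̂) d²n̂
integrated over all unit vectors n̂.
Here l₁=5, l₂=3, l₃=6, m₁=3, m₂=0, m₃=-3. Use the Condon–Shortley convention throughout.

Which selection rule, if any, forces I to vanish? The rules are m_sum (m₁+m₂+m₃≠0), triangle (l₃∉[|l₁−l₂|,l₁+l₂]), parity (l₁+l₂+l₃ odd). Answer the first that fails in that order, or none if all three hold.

m₁+m₂+m₃ = 3 + 0 − 3 = 0  ✓
triangle: |5−3|=2 ≤ l₃=6 ≤ 5+3=8  ✓
parity: l₁+l₂+l₃ = 14 is even  ✓

none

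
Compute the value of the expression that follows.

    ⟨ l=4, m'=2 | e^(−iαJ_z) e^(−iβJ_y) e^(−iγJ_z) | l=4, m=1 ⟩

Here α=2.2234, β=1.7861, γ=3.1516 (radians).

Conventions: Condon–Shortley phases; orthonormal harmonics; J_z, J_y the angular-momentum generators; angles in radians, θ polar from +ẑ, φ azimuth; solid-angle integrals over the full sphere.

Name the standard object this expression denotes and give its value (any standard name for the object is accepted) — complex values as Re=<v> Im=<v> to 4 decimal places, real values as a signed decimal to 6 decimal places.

This is a Wigner D-matrix element — the rotation-matrix element ⟨l m'| R(α,β,γ) |l m⟩ in the angular-momentum basis.
Split into d^4_{2,1}(β=1.7861) × two z-phases.
Half-angle: c=0.627039, s=0.778988. N=√(720·2·120·6)=1018.233765
Admissible k: 0..2 (factorial args all ≥0)
  k=0: (−1)^1·1018.2338/(240)·0.6270^7·0.7790^1 = -0.125959
  k=1: (−1)^2·1018.2338/(48)·0.6270^5·0.7790^3 = +0.972011
  k=2: (−1)^3·1018.2338/(72)·0.6270^3·0.7790^5 = -1.000120
d^4_{2,1}(1.7861) = -0.125959 +0.972011 -1.000120 = -0.154068
D = (-0.262478+0.964938i)·(-0.154068)·(-0.999950+0.010007i) = -0.038950+0.149063i

Wigner D-matrix element, Re=-0.0389 Im=0.1491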